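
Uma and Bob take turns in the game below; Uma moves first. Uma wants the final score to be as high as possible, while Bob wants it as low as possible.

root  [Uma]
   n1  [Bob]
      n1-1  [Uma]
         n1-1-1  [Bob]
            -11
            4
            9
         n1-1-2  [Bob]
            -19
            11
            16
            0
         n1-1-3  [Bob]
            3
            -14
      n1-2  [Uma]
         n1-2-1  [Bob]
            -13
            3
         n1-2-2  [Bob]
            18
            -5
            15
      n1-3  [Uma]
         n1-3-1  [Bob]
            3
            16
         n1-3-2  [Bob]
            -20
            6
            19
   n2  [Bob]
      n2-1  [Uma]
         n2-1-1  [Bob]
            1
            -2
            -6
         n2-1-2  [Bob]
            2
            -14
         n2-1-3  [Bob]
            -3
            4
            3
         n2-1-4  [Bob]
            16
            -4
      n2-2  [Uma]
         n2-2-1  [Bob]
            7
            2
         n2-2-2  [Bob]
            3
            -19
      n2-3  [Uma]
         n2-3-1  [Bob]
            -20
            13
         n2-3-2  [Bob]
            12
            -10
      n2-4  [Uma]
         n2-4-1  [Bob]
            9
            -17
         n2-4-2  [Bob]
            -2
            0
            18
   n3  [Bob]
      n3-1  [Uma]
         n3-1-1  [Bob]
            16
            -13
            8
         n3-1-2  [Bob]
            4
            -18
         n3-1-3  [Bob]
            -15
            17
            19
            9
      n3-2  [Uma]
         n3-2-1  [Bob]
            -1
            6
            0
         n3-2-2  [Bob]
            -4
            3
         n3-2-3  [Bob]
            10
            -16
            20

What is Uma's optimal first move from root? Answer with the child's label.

n2

n1-1-1 (Bob): min(-11, 4, 9) = -11
n1-1-2 (Bob): min(-19, 11, 16, 0) = -19
n1-1-3 (Bob): min(3, -14) = -14
n1-1 (Uma): max(-11, -19, -14) = -11
n1-2-1 (Bob): min(-13, 3) = -13
n1-2-2 (Bob): min(18, -5, 15) = -5
n1-2 (Uma): max(-13, -5) = -5
n1-3-1 (Bob): min(3, 16) = 3
n1-3-2 (Bob): min(-20, 6, 19) = -20
n1-3 (Uma): max(3, -20) = 3
n1 (Bob): min(-11, -5, 3) = -11
n2-1-1 (Bob): min(1, -2, -6) = -6
n2-1-2 (Bob): min(2, -14) = -14
n2-1-3 (Bob): min(-3, 4, 3) = -3
n2-1-4 (Bob): min(16, -4) = -4
n2-1 (Uma): max(-6, -14, -3, -4) = -3
n2-2-1 (Bob): min(7, 2) = 2
n2-2-2 (Bob): min(3, -19) = -19
n2-2 (Uma): max(2, -19) = 2
n2-3-1 (Bob): min(-20, 13) = -20
n2-3-2 (Bob): min(12, -10) = -10
n2-3 (Uma): max(-20, -10) = -10
n2-4-1 (Bob): min(9, -17) = -17
n2-4-2 (Bob): min(-2, 0, 18) = -2
n2-4 (Uma): max(-17, -2) = -2
n2 (Bob): min(-3, 2, -10, -2) = -10
n3-1-1 (Bob): min(16, -13, 8) = -13
n3-1-2 (Bob): min(4, -18) = -18
n3-1-3 (Bob): min(-15, 17, 19, 9) = -15
n3-1 (Uma): max(-13, -18, -15) = -13
n3-2-1 (Bob): min(-1, 6, 0) = -1
n3-2-2 (Bob): min(-4, 3) = -4
n3-2-3 (Bob): min(10, -16, 20) = -16
n3-2 (Uma): max(-1, -4, -16) = -1
n3 (Bob): min(-13, -1) = -13
root (Uma): max(-11, -10, -13) = -10
Uma at root wants the highest of {n1=-11, n2=-10, n3=-13}, so chooses n2.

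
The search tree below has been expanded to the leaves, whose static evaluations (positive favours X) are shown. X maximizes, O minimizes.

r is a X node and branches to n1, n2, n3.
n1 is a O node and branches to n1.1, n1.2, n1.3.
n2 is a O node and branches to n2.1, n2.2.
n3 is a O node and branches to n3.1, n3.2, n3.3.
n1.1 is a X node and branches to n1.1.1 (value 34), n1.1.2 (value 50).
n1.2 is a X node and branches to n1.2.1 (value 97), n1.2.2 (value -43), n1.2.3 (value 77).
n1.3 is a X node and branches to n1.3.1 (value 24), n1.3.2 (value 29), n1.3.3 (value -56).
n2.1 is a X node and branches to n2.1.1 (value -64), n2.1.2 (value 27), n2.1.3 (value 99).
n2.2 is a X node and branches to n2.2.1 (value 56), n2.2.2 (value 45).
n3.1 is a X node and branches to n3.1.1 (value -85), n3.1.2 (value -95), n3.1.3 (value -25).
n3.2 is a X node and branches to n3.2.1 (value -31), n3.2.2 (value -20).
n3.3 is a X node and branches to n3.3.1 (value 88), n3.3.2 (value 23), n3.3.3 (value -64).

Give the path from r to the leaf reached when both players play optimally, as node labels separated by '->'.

n1.1 (X): max(34, 50) = 50
n1.2 (X): max(97, -43, 77) = 97
n1.3 (X): max(24, 29, -56) = 29
n1 (O): min(50, 97, 29) = 29
n2.1 (X): max(-64, 27, 99) = 99
n2.2 (X): max(56, 45) = 56
n2 (O): min(99, 56) = 56
n3.1 (X): max(-85, -95, -25) = -25
n3.2 (X): max(-31, -20) = -20
n3.3 (X): max(88, 23, -64) = 88
n3 (O): min(-25, -20, 88) = -25
r (X): max(29, 56, -25) = 56
At r, X picks n2 (highest: 56).
At n2, O picks n2.2 (lowest: 56).
At n2.2, X picks n2.2.1 (highest: 56).
Terminal value 56.

r -> n2 -> n2.2 -> n2.2.1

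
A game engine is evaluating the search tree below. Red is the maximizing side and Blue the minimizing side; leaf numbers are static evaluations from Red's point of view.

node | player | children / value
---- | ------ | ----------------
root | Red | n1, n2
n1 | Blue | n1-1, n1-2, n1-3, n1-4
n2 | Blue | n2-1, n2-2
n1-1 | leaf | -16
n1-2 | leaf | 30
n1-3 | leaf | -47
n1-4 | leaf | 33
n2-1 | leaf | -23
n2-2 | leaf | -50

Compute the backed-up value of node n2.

-50

n2 (Blue): min(-23, -50) = -50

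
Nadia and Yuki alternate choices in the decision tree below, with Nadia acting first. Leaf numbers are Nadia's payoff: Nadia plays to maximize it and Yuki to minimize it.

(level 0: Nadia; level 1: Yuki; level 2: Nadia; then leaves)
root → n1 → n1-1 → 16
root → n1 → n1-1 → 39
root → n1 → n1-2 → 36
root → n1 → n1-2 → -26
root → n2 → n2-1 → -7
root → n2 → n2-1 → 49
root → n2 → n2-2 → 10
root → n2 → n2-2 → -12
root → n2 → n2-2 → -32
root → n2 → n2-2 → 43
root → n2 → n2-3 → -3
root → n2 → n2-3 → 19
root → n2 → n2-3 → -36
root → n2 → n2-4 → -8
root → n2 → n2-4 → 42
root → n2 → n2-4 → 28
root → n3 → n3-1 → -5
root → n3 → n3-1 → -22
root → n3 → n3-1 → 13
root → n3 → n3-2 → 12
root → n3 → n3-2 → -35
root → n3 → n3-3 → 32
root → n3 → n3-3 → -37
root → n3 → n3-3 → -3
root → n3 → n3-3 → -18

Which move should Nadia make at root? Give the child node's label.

n1

n1-1 (Nadia): max(16, 39) = 39
n1-2 (Nadia): max(36, -26) = 36
n1 (Yuki): min(39, 36) = 36
n2-1 (Nadia): max(-7, 49) = 49
n2-2 (Nadia): max(10, -12, -32, 43) = 43
n2-3 (Nadia): max(-3, 19, -36) = 19
n2-4 (Nadia): max(-8, 42, 28) = 42
n2 (Yuki): min(49, 43, 19, 42) = 19
n3-1 (Nadia): max(-5, -22, 13) = 13
n3-2 (Nadia): max(12, -35) = 12
n3-3 (Nadia): max(32, -37, -3, -18) = 32
n3 (Yuki): min(13, 12, 32) = 12
root (Nadia): max(36, 19, 12) = 36
Nadia at root wants the highest of {n1=36, n2=19, n3=12}, so chooses n1.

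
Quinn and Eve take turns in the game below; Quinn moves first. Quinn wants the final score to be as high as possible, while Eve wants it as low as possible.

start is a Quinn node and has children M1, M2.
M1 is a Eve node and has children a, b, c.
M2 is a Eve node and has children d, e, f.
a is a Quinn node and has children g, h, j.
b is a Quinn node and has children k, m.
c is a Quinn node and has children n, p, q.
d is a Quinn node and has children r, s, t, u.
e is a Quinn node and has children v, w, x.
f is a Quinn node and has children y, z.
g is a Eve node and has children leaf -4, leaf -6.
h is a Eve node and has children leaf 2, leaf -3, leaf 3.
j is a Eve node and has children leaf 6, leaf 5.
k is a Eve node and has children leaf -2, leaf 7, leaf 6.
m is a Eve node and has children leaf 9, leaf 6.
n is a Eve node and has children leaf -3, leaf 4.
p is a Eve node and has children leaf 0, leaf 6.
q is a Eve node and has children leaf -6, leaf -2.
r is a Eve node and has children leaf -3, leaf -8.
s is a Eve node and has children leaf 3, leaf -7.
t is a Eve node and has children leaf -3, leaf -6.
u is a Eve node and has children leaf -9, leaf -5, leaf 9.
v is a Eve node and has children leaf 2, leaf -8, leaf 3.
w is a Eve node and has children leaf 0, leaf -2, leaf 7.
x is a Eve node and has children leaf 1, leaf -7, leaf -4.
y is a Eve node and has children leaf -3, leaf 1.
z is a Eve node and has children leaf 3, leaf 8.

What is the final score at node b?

6

k (Eve): min(-2, 7, 6) = -2
m (Eve): min(9, 6) = 6
b (Quinn): max(-2, 6) = 6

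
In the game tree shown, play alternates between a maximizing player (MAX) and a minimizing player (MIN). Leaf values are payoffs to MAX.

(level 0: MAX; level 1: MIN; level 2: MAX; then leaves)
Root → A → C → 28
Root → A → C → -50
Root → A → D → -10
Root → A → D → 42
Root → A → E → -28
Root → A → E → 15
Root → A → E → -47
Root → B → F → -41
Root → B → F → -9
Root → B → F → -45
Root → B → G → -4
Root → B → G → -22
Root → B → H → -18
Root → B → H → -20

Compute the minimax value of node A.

C (MAX): max(28, -50) = 28
D (MAX): max(-10, 42) = 42
E (MAX): max(-28, 15, -47) = 15
A (MIN): min(28, 42, 15) = 15

15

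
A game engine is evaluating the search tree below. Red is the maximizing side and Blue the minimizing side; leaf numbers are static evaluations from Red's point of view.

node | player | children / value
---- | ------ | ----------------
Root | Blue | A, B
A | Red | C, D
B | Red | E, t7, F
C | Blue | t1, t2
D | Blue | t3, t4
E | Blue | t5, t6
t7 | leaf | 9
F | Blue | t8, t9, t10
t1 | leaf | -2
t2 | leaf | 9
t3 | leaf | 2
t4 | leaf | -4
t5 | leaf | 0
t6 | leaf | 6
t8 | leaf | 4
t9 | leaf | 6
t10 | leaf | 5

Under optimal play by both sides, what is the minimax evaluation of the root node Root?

C (Blue): min(-2, 9) = -2
D (Blue): min(2, -4) = -4
A (Red): max(-2, -4) = -2
E (Blue): min(0, 6) = 0
F (Blue): min(4, 6, 5) = 4
B (Red): max(0, 9, 4) = 9
Root (Blue): min(-2, 9) = -2

-2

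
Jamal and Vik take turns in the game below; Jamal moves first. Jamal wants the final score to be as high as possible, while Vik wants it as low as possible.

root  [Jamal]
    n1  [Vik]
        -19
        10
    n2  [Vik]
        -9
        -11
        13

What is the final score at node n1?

-19

n1 (Vik): min(-19, 10) = -19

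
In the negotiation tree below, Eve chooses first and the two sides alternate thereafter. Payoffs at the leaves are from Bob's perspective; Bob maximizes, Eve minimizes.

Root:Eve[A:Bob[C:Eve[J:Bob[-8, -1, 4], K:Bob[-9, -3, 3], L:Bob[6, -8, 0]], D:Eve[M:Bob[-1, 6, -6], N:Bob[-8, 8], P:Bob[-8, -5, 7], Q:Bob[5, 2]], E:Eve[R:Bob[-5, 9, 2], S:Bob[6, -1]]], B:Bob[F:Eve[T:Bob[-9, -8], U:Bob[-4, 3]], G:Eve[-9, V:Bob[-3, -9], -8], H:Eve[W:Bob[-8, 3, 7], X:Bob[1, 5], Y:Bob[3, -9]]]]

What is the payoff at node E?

6

R (Bob): max(-5, 9, 2) = 9
S (Bob): max(6, -1) = 6
E (Eve): min(9, 6) = 6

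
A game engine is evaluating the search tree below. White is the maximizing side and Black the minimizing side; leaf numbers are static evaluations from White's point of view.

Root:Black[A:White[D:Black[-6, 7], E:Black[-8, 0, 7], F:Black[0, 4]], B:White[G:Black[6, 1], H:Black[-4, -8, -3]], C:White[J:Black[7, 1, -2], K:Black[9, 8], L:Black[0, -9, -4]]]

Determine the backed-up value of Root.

0

D (Black): min(-6, 7) = -6
E (Black): min(-8, 0, 7) = -8
F (Black): min(0, 4) = 0
A (White): max(-6, -8, 0) = 0
G (Black): min(6, 1) = 1
H (Black): min(-4, -8, -3) = -8
B (White): max(1, -8) = 1
J (Black): min(7, 1, -2) = -2
K (Black): min(9, 8) = 8
L (Black): min(0, -9, -4) = -9
C (White): max(-2, 8, -9) = 8
Root (Black): min(0, 1, 8) = 0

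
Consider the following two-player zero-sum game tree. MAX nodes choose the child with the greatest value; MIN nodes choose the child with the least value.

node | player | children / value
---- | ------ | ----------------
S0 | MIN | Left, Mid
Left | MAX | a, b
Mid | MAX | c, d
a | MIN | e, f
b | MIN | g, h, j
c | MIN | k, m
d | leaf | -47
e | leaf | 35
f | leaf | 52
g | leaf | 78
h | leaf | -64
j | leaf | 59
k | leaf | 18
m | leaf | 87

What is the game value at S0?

a (MIN): min(35, 52) = 35
b (MIN): min(78, -64, 59) = -64
Left (MAX): max(35, -64) = 35
c (MIN): min(18, 87) = 18
Mid (MAX): max(18, -47) = 18
S0 (MIN): min(35, 18) = 18

18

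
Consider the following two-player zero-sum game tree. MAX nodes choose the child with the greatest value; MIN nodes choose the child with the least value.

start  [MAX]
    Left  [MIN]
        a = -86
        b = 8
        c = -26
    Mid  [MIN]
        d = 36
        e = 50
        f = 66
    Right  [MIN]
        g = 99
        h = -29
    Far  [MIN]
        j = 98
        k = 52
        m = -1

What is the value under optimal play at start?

36

Left (MIN): min(-86, 8, -26) = -86
Mid (MIN): min(36, 50, 66) = 36
Right (MIN): min(99, -29) = -29
Far (MIN): min(98, 52, -1) = -1
start (MAX): max(-86, 36, -29, -1) = 36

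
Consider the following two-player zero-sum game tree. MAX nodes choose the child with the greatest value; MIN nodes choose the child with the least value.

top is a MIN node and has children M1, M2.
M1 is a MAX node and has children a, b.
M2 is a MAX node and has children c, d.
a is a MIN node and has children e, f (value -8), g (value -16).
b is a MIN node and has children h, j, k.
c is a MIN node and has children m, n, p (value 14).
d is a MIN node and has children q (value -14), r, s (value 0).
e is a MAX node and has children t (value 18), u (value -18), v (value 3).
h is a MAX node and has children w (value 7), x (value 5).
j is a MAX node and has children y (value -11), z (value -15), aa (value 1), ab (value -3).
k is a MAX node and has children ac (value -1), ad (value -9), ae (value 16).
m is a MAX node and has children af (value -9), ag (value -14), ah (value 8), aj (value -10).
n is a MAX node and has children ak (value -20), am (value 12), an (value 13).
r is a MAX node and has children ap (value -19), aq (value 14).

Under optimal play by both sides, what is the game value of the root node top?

1

e (MAX): max(18, -18, 3) = 18
a (MIN): min(18, -8, -16) = -16
h (MAX): max(7, 5) = 7
j (MAX): max(-11, -15, 1, -3) = 1
k (MAX): max(-1, -9, 16) = 16
b (MIN): min(7, 1, 16) = 1
M1 (MAX): max(-16, 1) = 1
m (MAX): max(-9, -14, 8, -10) = 8
n (MAX): max(-20, 12, 13) = 13
c (MIN): min(8, 13, 14) = 8
r (MAX): max(-19, 14) = 14
d (MIN): min(-14, 14, 0) = -14
M2 (MAX): max(8, -14) = 8
top (MIN): min(1, 8) = 1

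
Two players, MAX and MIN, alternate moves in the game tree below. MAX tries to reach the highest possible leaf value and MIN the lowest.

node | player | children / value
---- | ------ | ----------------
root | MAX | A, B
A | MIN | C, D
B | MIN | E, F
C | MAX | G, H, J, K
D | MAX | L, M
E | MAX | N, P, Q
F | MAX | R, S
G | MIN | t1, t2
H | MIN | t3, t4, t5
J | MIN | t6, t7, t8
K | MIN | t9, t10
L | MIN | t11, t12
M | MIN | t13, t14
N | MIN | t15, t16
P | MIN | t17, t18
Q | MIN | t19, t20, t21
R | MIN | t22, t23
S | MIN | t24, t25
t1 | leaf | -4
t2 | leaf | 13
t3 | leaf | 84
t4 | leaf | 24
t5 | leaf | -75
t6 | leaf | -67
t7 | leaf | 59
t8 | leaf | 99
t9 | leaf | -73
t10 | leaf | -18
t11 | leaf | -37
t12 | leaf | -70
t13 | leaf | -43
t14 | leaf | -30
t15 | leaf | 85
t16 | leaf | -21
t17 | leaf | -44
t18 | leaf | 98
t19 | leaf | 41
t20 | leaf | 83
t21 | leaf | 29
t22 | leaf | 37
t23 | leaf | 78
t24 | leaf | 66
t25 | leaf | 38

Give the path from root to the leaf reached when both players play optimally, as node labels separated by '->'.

G (MIN): min(-4, 13) = -4
H (MIN): min(84, 24, -75) = -75
J (MIN): min(-67, 59, 99) = -67
K (MIN): min(-73, -18) = -73
C (MAX): max(-4, -75, -67, -73) = -4
L (MIN): min(-37, -70) = -70
M (MIN): min(-43, -30) = -43
D (MAX): max(-70, -43) = -43
A (MIN): min(-4, -43) = -43
N (MIN): min(85, -21) = -21
P (MIN): min(-44, 98) = -44
Q (MIN): min(41, 83, 29) = 29
E (MAX): max(-21, -44, 29) = 29
R (MIN): min(37, 78) = 37
S (MIN): min(66, 38) = 38
F (MAX): max(37, 38) = 38
B (MIN): min(29, 38) = 29
root (MAX): max(-43, 29) = 29
At root, MAX picks B (highest: 29).
At B, MIN picks E (lowest: 29).
At E, MAX picks Q (highest: 29).
At Q, MIN picks t21 (lowest: 29).
Terminal value 29.

root -> B -> E -> Q -> t21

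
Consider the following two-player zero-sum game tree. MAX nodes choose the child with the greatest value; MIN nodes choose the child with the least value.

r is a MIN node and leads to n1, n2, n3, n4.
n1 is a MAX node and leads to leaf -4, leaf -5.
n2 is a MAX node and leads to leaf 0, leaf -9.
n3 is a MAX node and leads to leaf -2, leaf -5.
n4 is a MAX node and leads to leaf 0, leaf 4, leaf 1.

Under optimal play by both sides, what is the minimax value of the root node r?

n1 (MAX): max(-4, -5) = -4
n2 (MAX): max(0, -9) = 0
n3 (MAX): max(-2, -5) = -2
n4 (MAX): max(0, 4, 1) = 4
r (MIN): min(-4, 0, -2, 4) = -4

-4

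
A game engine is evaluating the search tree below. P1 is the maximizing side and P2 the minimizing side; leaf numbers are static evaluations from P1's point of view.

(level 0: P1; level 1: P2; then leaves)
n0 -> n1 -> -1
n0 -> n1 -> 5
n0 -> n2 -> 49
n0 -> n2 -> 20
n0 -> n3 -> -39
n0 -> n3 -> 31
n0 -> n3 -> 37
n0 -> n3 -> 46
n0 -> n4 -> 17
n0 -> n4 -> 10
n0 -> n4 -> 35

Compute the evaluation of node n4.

10

n4 (P2): min(17, 10, 35) = 10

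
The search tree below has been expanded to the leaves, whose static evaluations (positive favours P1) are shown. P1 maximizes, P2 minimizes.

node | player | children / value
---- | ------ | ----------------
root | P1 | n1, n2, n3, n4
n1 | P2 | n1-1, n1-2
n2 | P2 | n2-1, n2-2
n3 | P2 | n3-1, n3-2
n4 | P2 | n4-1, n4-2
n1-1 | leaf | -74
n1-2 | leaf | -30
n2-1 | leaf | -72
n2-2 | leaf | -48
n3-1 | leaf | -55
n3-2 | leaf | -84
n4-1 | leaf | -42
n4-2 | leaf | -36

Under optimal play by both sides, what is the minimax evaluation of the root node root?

-42

n1 (P2): min(-74, -30) = -74
n2 (P2): min(-72, -48) = -72
n3 (P2): min(-55, -84) = -84
n4 (P2): min(-42, -36) = -42
root (P1): max(-74, -72, -84, -42) = -42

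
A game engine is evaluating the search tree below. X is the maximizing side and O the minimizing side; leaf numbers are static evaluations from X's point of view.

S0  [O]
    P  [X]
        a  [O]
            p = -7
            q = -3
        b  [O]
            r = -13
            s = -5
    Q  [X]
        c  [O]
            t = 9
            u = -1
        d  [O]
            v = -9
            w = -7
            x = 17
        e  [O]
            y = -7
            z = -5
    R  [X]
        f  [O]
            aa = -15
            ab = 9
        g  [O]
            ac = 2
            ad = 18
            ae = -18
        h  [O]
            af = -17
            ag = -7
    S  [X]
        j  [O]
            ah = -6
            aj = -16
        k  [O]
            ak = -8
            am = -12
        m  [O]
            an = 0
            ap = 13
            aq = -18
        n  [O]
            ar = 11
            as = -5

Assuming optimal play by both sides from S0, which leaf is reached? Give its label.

aa

a (O): min(-7, -3) = -7
b (O): min(-13, -5) = -13
P (X): max(-7, -13) = -7
c (O): min(9, -1) = -1
d (O): min(-9, -7, 17) = -9
e (O): min(-7, -5) = -7
Q (X): max(-1, -9, -7) = -1
f (O): min(-15, 9) = -15
g (O): min(2, 18, -18) = -18
h (O): min(-17, -7) = -17
R (X): max(-15, -18, -17) = -15
j (O): min(-6, -16) = -16
k (O): min(-8, -12) = -12
m (O): min(0, 13, -18) = -18
n (O): min(11, -5) = -5
S (X): max(-16, -12, -18, -5) = -5
S0 (O): min(-7, -1, -15, -5) = -15
At S0, O picks R (lowest: -15).
At R, X picks f (highest: -15).
At f, O picks aa (lowest: -15).
Terminal value -15.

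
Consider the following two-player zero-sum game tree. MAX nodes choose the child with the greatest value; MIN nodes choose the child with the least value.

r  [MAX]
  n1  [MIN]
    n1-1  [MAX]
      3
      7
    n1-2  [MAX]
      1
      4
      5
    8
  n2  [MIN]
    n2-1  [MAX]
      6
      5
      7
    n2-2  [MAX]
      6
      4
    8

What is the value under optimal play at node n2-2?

n2-2 (MAX): max(6, 4) = 6

6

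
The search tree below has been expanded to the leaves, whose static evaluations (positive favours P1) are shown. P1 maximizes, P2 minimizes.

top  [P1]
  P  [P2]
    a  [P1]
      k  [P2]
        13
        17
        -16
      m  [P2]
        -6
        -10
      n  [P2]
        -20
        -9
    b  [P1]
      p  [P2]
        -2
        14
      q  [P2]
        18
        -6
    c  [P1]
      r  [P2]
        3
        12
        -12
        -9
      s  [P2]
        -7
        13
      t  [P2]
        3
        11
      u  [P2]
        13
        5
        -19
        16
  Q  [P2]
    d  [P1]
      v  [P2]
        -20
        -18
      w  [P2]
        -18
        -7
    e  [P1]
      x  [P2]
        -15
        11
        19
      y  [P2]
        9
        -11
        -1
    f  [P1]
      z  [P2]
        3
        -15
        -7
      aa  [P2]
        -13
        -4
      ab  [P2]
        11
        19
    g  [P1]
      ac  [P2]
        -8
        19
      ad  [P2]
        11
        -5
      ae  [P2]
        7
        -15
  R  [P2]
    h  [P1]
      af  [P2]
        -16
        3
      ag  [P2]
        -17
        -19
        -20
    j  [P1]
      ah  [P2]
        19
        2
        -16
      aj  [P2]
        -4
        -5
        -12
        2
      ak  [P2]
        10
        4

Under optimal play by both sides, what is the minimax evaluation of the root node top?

-10

k (P2): min(13, 17, -16) = -16
m (P2): min(-6, -10) = -10
n (P2): min(-20, -9) = -20
a (P1): max(-16, -10, -20) = -10
p (P2): min(-2, 14) = -2
q (P2): min(18, -6) = -6
b (P1): max(-2, -6) = -2
r (P2): min(3, 12, -12, -9) = -12
s (P2): min(-7, 13) = -7
t (P2): min(3, 11) = 3
u (P2): min(13, 5, -19, 16) = -19
c (P1): max(-12, -7, 3, -19) = 3
P (P2): min(-10, -2, 3) = -10
v (P2): min(-20, -18) = -20
w (P2): min(-18, -7) = -18
d (P1): max(-20, -18) = -18
x (P2): min(-15, 11, 19) = -15
y (P2): min(9, -11, -1) = -11
e (P1): max(-15, -11) = -11
z (P2): min(3, -15, -7) = -15
aa (P2): min(-13, -4) = -13
ab (P2): min(11, 19) = 11
f (P1): max(-15, -13, 11) = 11
ac (P2): min(-8, 19) = -8
ad (P2): min(11, -5) = -5
ae (P2): min(7, -15) = -15
g (P1): max(-8, -5, -15) = -5
Q (P2): min(-18, -11, 11, -5) = -18
af (P2): min(-16, 3) = -16
ag (P2): min(-17, -19, -20) = -20
h (P1): max(-16, -20) = -16
ah (P2): min(19, 2, -16) = -16
aj (P2): min(-4, -5, -12, 2) = -12
ak (P2): min(10, 4) = 4
j (P1): max(-16, -12, 4) = 4
R (P2): min(-16, 4) = -16
top (P1): max(-10, -18, -16) = -10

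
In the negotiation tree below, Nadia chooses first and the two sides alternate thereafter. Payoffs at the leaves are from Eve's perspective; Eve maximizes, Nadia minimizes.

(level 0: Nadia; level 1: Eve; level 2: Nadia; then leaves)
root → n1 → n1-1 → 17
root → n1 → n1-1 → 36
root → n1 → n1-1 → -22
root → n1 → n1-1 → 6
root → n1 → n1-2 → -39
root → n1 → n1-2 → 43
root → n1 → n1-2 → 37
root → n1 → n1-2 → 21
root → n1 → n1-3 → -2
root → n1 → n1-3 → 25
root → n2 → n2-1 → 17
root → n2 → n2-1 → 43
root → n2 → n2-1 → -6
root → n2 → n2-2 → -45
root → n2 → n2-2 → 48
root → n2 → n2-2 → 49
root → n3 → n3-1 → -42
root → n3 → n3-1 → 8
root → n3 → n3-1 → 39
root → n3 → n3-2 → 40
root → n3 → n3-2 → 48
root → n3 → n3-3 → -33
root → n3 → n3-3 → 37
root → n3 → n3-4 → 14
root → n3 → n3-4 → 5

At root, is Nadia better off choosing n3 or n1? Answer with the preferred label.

n3-1 (Nadia): min(-42, 8, 39) = -42
n3-2 (Nadia): min(40, 48) = 40
n3-3 (Nadia): min(-33, 37) = -33
n3-4 (Nadia): min(14, 5) = 5
n3 (Eve): max(-42, 40, -33, 5) = 40
n1-1 (Nadia): min(17, 36, -22, 6) = -22
n1-2 (Nadia): min(-39, 43, 37, 21) = -39
n1-3 (Nadia): min(-2, 25) = -2
n1 (Eve): max(-22, -39, -2) = -2
Nadia prefers the lower value; n3=40, n1=-2. n1 is better since -2 < 40.

n1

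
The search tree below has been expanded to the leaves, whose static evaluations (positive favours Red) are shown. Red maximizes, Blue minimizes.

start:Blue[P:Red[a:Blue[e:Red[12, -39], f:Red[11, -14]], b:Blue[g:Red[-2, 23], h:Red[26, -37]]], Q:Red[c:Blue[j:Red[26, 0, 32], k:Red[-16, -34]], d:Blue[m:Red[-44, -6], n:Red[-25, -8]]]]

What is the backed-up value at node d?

-8

m (Red): max(-44, -6) = -6
n (Red): max(-25, -8) = -8
d (Blue): min(-6, -8) = -8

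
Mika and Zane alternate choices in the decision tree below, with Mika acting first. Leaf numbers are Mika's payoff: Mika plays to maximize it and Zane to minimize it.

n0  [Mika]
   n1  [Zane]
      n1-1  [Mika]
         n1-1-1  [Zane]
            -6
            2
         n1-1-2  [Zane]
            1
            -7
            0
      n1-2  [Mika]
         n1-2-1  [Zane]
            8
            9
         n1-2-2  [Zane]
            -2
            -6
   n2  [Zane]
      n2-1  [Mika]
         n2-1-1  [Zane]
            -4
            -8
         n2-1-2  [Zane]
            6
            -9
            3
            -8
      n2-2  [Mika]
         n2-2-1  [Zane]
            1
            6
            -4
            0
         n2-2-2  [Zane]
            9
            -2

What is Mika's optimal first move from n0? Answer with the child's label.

n1-1-1 (Zane): min(-6, 2) = -6
n1-1-2 (Zane): min(1, -7, 0) = -7
n1-1 (Mika): max(-6, -7) = -6
n1-2-1 (Zane): min(8, 9) = 8
n1-2-2 (Zane): min(-2, -6) = -6
n1-2 (Mika): max(8, -6) = 8
n1 (Zane): min(-6, 8) = -6
n2-1-1 (Zane): min(-4, -8) = -8
n2-1-2 (Zane): min(6, -9, 3, -8) = -9
n2-1 (Mika): max(-8, -9) = -8
n2-2-1 (Zane): min(1, 6, -4, 0) = -4
n2-2-2 (Zane): min(9, -2) = -2
n2-2 (Mika): max(-4, -2) = -2
n2 (Zane): min(-8, -2) = -8
n0 (Mika): max(-6, -8) = -6
Mika at n0 wants the highest of {n1=-6, n2=-8}, so chooses n1.

n1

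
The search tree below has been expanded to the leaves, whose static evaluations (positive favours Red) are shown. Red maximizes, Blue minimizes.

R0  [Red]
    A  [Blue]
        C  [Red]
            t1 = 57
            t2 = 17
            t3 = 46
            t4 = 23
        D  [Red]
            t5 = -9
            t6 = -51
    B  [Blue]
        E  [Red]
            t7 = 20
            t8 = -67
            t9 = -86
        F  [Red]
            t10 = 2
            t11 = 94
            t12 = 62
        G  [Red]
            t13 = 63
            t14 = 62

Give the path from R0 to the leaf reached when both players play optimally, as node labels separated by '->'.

R0 -> B -> E -> t7

C (Red): max(57, 17, 46, 23) = 57
D (Red): max(-9, -51) = -9
A (Blue): min(57, -9) = -9
E (Red): max(20, -67, -86) = 20
F (Red): max(2, 94, 62) = 94
G (Red): max(63, 62) = 63
B (Blue): min(20, 94, 63) = 20
R0 (Red): max(-9, 20) = 20
At R0, Red picks B (highest: 20).
At B, Blue picks E (lowest: 20).
At E, Red picks t7 (highest: 20).
Terminal value 20.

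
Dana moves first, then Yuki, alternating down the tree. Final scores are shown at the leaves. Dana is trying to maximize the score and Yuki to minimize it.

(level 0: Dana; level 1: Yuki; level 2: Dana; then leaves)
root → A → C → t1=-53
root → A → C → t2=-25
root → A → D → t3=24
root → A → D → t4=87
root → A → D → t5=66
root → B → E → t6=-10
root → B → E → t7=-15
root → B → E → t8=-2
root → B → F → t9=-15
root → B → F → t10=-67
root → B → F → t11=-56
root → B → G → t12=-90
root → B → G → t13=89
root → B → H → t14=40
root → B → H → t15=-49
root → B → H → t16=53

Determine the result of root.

C (Dana): max(-53, -25) = -25
D (Dana): max(24, 87, 66) = 87
A (Yuki): min(-25, 87) = -25
E (Dana): max(-10, -15, -2) = -2
F (Dana): max(-15, -67, -56) = -15
G (Dana): max(-90, 89) = 89
H (Dana): max(40, -49, 53) = 53
B (Yuki): min(-2, -15, 89, 53) = -15
root (Dana): max(-25, -15) = -15

-15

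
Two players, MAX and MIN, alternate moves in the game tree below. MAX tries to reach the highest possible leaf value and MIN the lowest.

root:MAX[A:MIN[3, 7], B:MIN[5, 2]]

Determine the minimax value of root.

3

A (MIN): min(3, 7) = 3
B (MIN): min(5, 2) = 2
root (MAX): max(3, 2) = 3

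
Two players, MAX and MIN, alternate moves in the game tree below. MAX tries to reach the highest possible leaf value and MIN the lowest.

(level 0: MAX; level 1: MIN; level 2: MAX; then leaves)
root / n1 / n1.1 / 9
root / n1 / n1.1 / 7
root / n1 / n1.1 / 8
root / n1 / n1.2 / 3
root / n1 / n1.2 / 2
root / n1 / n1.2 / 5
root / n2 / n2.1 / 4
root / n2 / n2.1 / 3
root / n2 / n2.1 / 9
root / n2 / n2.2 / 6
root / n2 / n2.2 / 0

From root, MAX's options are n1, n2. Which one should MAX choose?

n1.1 (MAX): max(9, 7, 8) = 9
n1.2 (MAX): max(3, 2, 5) = 5
n1 (MIN): min(9, 5) = 5
n2.1 (MAX): max(4, 3, 9) = 9
n2.2 (MAX): max(6, 0) = 6
n2 (MIN): min(9, 6) = 6
root (MAX): max(5, 6) = 6
MAX at root wants the highest of {n1=5, n2=6}, so chooses n2.

n2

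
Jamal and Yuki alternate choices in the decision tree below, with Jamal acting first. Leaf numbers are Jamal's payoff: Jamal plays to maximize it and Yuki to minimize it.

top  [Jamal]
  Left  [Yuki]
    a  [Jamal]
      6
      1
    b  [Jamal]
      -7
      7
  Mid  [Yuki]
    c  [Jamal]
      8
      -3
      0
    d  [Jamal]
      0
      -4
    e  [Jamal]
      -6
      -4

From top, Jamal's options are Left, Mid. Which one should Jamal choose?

Left

a (Jamal): max(6, 1) = 6
b (Jamal): max(-7, 7) = 7
Left (Yuki): min(6, 7) = 6
c (Jamal): max(8, -3, 0) = 8
d (Jamal): max(0, -4) = 0
e (Jamal): max(-6, -4) = -4
Mid (Yuki): min(8, 0, -4) = -4
top (Jamal): max(6, -4) = 6
Jamal at top wants the highest of {Left=6, Mid=-4}, so chooses Left.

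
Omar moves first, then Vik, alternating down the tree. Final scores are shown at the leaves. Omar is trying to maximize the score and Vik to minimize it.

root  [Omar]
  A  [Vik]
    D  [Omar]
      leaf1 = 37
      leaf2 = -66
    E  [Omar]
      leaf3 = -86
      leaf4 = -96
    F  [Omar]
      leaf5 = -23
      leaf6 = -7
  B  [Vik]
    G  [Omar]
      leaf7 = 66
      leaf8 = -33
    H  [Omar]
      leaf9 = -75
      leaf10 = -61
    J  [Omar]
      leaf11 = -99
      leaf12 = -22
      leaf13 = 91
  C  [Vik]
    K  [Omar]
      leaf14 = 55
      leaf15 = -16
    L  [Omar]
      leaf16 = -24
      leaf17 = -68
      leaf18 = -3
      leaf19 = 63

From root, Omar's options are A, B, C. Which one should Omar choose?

C

D (Omar): max(37, -66) = 37
E (Omar): max(-86, -96) = -86
F (Omar): max(-23, -7) = -7
A (Vik): min(37, -86, -7) = -86
G (Omar): max(66, -33) = 66
H (Omar): max(-75, -61) = -61
J (Omar): max(-99, -22, 91) = 91
B (Vik): min(66, -61, 91) = -61
K (Omar): max(55, -16) = 55
L (Omar): max(-24, -68, -3, 63) = 63
C (Vik): min(55, 63) = 55
root (Omar): max(-86, -61, 55) = 55
Omar at root wants the highest of {A=-86, B=-61, C=55}, so chooses C.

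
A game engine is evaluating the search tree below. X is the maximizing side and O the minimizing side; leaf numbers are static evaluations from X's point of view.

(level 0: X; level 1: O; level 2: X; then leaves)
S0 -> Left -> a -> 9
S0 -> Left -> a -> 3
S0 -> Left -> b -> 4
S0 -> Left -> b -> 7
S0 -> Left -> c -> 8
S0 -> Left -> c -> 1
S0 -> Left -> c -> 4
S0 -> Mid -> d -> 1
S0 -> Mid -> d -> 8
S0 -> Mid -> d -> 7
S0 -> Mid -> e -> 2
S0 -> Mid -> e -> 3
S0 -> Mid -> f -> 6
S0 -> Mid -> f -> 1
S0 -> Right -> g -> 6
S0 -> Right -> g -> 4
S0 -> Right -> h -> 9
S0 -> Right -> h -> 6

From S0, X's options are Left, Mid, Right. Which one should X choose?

a (X): max(9, 3) = 9
b (X): max(4, 7) = 7
c (X): max(8, 1, 4) = 8
Left (O): min(9, 7, 8) = 7
d (X): max(1, 8, 7) = 8
e (X): max(2, 3) = 3
f (X): max(6, 1) = 6
Mid (O): min(8, 3, 6) = 3
g (X): max(6, 4) = 6
h (X): max(9, 6) = 9
Right (O): min(6, 9) = 6
S0 (X): max(7, 3, 6) = 7
X at S0 wants the highest of {Left=7, Mid=3, Right=6}, so chooses Left.

Left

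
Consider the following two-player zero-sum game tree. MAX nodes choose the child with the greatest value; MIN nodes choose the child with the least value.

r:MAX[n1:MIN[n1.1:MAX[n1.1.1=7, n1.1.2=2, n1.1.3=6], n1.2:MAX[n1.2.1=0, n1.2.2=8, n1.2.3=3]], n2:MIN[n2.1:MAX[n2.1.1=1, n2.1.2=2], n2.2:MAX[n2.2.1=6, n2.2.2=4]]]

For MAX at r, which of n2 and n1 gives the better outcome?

n1

n2.1 (MAX): max(1, 2) = 2
n2.2 (MAX): max(6, 4) = 6
n2 (MIN): min(2, 6) = 2
n1.1 (MAX): max(7, 2, 6) = 7
n1.2 (MAX): max(0, 8, 3) = 8
n1 (MIN): min(7, 8) = 7
MAX prefers the higher value; n2=2, n1=7. n1 is better since 7 > 2.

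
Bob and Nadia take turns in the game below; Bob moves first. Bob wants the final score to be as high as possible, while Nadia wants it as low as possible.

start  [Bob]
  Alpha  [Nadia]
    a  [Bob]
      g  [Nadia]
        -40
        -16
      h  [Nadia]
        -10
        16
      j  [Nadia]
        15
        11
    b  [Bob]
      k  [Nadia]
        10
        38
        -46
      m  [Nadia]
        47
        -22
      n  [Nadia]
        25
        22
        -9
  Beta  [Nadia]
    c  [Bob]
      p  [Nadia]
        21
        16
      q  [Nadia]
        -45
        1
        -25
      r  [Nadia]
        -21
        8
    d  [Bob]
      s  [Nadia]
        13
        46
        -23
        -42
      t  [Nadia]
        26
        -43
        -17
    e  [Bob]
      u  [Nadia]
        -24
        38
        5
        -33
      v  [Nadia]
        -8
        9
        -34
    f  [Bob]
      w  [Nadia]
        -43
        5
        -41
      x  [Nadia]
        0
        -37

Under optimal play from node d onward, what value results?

-42

s (Nadia): min(13, 46, -23, -42) = -42
t (Nadia): min(26, -43, -17) = -43
d (Bob): max(-42, -43) = -42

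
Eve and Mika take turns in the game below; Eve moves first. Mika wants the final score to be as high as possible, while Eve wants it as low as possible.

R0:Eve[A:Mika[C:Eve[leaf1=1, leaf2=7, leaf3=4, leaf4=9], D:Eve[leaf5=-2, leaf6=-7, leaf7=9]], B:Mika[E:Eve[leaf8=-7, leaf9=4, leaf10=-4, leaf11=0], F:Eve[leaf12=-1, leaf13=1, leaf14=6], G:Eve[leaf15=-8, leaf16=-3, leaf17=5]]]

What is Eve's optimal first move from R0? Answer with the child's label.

B

C (Eve): min(1, 7, 4, 9) = 1
D (Eve): min(-2, -7, 9) = -7
A (Mika): max(1, -7) = 1
E (Eve): min(-7, 4, -4, 0) = -7
F (Eve): min(-1, 1, 6) = -1
G (Eve): min(-8, -3, 5) = -8
B (Mika): max(-7, -1, -8) = -1
R0 (Eve): min(1, -1) = -1
Eve at R0 wants the lowest of {A=1, B=-1}, so chooses B.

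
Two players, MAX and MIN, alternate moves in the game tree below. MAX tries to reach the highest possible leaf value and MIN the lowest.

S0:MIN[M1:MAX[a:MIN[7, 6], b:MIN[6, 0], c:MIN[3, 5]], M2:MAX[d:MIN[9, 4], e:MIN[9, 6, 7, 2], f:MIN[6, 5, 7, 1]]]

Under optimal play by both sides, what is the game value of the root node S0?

a (MIN): min(7, 6) = 6
b (MIN): min(6, 0) = 0
c (MIN): min(3, 5) = 3
M1 (MAX): max(6, 0, 3) = 6
d (MIN): min(9, 4) = 4
e (MIN): min(9, 6, 7, 2) = 2
f (MIN): min(6, 5, 7, 1) = 1
M2 (MAX): max(4, 2, 1) = 4
S0 (MIN): min(6, 4) = 4

4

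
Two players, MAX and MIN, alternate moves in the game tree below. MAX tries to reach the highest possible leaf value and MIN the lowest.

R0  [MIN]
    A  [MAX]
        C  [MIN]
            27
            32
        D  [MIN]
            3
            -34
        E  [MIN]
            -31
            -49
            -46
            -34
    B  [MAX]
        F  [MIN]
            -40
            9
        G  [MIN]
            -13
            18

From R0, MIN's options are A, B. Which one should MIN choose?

B

C (MIN): min(27, 32) = 27
D (MIN): min(3, -34) = -34
E (MIN): min(-31, -49, -46, -34) = -49
A (MAX): max(27, -34, -49) = 27
F (MIN): min(-40, 9) = -40
G (MIN): min(-13, 18) = -13
B (MAX): max(-40, -13) = -13
R0 (MIN): min(27, -13) = -13
MIN at R0 wants the lowest of {A=27, B=-13}, so chooses B.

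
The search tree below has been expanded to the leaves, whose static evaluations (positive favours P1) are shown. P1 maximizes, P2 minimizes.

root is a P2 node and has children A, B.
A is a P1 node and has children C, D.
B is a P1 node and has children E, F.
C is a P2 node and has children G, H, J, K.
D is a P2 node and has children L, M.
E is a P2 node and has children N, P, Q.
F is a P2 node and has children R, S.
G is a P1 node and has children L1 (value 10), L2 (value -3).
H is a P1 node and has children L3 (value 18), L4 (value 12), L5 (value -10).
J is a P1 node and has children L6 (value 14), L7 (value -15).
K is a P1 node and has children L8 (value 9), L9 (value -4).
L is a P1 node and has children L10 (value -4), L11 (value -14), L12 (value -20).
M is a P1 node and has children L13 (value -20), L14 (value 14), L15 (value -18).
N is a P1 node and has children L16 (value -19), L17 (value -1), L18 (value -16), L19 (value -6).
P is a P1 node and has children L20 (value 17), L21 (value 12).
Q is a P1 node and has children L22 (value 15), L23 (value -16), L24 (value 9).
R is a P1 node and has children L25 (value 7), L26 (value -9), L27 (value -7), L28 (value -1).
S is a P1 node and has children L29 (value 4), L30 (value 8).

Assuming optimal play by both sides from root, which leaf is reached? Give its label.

G (P1): max(10, -3) = 10
H (P1): max(18, 12, -10) = 18
J (P1): max(14, -15) = 14
K (P1): max(9, -4) = 9
C (P2): min(10, 18, 14, 9) = 9
L (P1): max(-4, -14, -20) = -4
M (P1): max(-20, 14, -18) = 14
D (P2): min(-4, 14) = -4
A (P1): max(9, -4) = 9
N (P1): max(-19, -1, -16, -6) = -1
P (P1): max(17, 12) = 17
Q (P1): max(15, -16, 9) = 15
E (P2): min(-1, 17, 15) = -1
R (P1): max(7, -9, -7, -1) = 7
S (P1): max(4, 8) = 8
F (P2): min(7, 8) = 7
B (P1): max(-1, 7) = 7
root (P2): min(9, 7) = 7
At root, P2 picks B (lowest: 7).
At B, P1 picks F (highest: 7).
At F, P2 picks R (lowest: 7).
At R, P1 picks L25 (highest: 7).
Terminal value 7.

L25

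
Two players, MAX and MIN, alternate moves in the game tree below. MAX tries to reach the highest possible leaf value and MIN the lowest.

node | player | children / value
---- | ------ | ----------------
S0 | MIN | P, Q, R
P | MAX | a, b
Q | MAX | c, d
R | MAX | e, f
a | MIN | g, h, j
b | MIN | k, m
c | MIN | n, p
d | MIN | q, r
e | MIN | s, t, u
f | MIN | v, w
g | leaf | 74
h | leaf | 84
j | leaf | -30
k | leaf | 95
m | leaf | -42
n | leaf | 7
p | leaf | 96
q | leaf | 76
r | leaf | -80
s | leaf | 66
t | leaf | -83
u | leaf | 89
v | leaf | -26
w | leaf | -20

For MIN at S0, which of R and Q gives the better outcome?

e (MIN): min(66, -83, 89) = -83
f (MIN): min(-26, -20) = -26
R (MAX): max(-83, -26) = -26
c (MIN): min(7, 96) = 7
d (MIN): min(76, -80) = -80
Q (MAX): max(7, -80) = 7
MIN prefers the lower value; R=-26, Q=7. R is better since -26 < 7.

R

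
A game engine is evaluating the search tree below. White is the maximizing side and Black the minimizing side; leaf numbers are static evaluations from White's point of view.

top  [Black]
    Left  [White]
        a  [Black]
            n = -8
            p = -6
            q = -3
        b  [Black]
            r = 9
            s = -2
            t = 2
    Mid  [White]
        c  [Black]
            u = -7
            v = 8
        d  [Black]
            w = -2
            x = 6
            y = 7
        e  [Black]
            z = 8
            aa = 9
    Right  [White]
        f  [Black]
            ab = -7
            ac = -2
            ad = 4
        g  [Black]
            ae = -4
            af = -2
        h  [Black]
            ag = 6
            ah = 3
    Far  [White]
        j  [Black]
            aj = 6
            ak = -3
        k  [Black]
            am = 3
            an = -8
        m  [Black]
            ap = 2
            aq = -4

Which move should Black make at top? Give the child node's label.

a (Black): min(-8, -6, -3) = -8
b (Black): min(9, -2, 2) = -2
Left (White): max(-8, -2) = -2
c (Black): min(-7, 8) = -7
d (Black): min(-2, 6, 7) = -2
e (Black): min(8, 9) = 8
Mid (White): max(-7, -2, 8) = 8
f (Black): min(-7, -2, 4) = -7
g (Black): min(-4, -2) = -4
h (Black): min(6, 3) = 3
Right (White): max(-7, -4, 3) = 3
j (Black): min(6, -3) = -3
k (Black): min(3, -8) = -8
m (Black): min(2, -4) = -4
Far (White): max(-3, -8, -4) = -3
top (Black): min(-2, 8, 3, -3) = -3
Black at top wants the lowest of {Left=-2, Mid=8, Right=3, Far=-3}, so chooses Far.

Far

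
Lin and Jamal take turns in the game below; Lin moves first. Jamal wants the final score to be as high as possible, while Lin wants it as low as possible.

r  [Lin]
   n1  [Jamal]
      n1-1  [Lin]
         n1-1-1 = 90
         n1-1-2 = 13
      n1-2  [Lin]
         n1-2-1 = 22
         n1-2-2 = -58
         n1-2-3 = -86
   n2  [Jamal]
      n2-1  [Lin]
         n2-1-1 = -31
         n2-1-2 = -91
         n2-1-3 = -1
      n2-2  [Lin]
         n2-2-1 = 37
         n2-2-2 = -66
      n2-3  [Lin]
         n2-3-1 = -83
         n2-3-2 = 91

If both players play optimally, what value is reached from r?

n1-1 (Lin): min(90, 13) = 13
n1-2 (Lin): min(22, -58, -86) = -86
n1 (Jamal): max(13, -86) = 13
n2-1 (Lin): min(-31, -91, -1) = -91
n2-2 (Lin): min(37, -66) = -66
n2-3 (Lin): min(-83, 91) = -83
n2 (Jamal): max(-91, -66, -83) = -66
r (Lin): min(13, -66) = -66

-66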